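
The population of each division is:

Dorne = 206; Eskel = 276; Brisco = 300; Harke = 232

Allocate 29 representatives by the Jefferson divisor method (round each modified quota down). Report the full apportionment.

Dorne: 6; Eskel: 8; Brisco: 9; Harke: 6

Standard divisor 1014/29 ≈ 34.966; standard quotas: Dorne 5.892, Eskel 7.893, Brisco 8.580, Harke 6.635.
Rounding down gives 5, 7, 8, 6 = 26 seats, so the divisor must be adjusted.
With modified divisor 33.24: modified quotas Dorne 6.197, Eskel 8.303, Brisco 9.025, Harke 6.980.
Rounding down: Dorne 6, Eskel 8, Brisco 9, Harke 6 (total 29).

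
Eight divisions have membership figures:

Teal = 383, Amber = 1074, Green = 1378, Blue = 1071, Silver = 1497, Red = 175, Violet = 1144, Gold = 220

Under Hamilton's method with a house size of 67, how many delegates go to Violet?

11

Standard divisor: 6942 ÷ 67 ≈ 103.612.
Standard quotas: Teal 3.696, Amber 10.366, Green 13.300, Blue 10.337, Silver 14.448, Red 1.689, Violet 11.041, Gold 2.123.
Lower quotas: Teal 3, Amber 10, Green 13, Blue 10, Silver 14, Red 1, Violet 11, Gold 2 (sum 64, leaving 3 seats).
Remainders in descending order: Teal 0.696, Red 0.689, Silver 0.448, Amber 0.366, Blue 0.337, Green 0.300, Gold 0.123, Violet 0.041.
The surplus seats go to Teal, Red, Silver.
Violet receives 11.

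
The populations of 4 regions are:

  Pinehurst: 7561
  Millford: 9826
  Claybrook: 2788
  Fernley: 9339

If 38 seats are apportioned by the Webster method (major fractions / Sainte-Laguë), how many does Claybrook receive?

Standard divisor 29514/38 ≈ 776.684; standard quotas: Pinehurst 9.735, Millford 12.651, Claybrook 3.590, Fernley 12.024.
Rounding to the nearest integer gives 10, 13, 4, 12 = 39 seats, so the divisor must be adjusted.
With modified divisor 790: modified quotas Pinehurst 9.571, Millford 12.438, Claybrook 3.529, Fernley 11.822.
Rounding to the nearest integer: Pinehurst 10, Millford 12, Claybrook 4, Fernley 12 (total 38).
Claybrook receives 4.

4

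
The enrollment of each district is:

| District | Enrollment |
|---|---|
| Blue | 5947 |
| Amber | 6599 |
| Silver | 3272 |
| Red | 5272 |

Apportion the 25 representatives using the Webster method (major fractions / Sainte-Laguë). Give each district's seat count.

Standard divisor 21090/25 ≈ 843.6; standard quotas: Blue 7.050, Amber 7.822, Silver 3.879, Red 6.249.
Rounding to the nearest integer gives Blue 7, Amber 8, Silver 4, Red 6 — total 25, matching the house size, so no adjustment is needed.

Blue: 7, Amber: 8, Silver: 4, Red: 6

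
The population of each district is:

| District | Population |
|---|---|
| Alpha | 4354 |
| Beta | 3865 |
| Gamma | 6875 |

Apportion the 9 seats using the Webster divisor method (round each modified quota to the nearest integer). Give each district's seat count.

Standard divisor 15094/9 ≈ 1677.111; standard quotas: Alpha 2.596, Beta 2.305, Gamma 4.099.
Rounding to the nearest integer gives Alpha 3, Beta 2, Gamma 4 — total 9, matching the house size, so no adjustment is needed.

Alpha 3, Beta 2, Gamma 4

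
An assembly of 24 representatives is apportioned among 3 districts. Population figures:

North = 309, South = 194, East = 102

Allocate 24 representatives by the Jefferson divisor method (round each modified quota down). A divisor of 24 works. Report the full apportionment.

North 12, South 8, East 4

With modified divisor 24: modified quotas North 12.875, South 8.083, East 4.250.
Rounding down: North 12, South 8, East 4 (total 24).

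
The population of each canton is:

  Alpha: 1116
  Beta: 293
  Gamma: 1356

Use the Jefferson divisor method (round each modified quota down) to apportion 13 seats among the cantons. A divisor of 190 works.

Alpha 5; Beta 1; Gamma 7

With modified divisor 190: modified quotas Alpha 5.874, Beta 1.542, Gamma 7.137.
Rounding down: Alpha 5, Beta 1, Gamma 7 (total 13).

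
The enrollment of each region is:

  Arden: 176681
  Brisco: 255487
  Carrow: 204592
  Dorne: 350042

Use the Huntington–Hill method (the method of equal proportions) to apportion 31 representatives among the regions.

With divisor 31913: modified quotas Arden 5.536, Brisco 8.006, Carrow 6.411, Dorne 10.969.
Geometric-mean thresholds: Arden √(5·6)=5.477, Brisco √(8·9)=8.485, Carrow √(6·7)=6.481, Dorne √(10·11)=10.488.
Each quota rounded against its threshold gives Arden 6, Brisco 8, Carrow 6, Dorne 11 (total 31).

Arden=6, Brisco=8, Carrow=6, Dorne=11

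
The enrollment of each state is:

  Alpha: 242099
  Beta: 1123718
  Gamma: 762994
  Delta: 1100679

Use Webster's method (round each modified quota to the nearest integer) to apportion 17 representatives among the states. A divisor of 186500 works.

Alpha=1, Beta=6, Gamma=4, Delta=6

With modified divisor 186500: modified quotas Alpha 1.298, Beta 6.025, Gamma 4.091, Delta 5.902.
Rounding to the nearest integer: Alpha 1, Beta 6, Gamma 4, Delta 6 (total 17).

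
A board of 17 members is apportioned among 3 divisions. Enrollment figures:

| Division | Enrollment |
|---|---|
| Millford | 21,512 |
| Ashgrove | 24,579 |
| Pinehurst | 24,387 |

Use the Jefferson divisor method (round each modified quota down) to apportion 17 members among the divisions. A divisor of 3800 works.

Millford=5; Ashgrove=6; Pinehurst=6

With modified divisor 3800: modified quotas Millford 5.661, Ashgrove 6.468, Pinehurst 6.418.
Rounding down: Millford 5, Ashgrove 6, Pinehurst 6 (total 17).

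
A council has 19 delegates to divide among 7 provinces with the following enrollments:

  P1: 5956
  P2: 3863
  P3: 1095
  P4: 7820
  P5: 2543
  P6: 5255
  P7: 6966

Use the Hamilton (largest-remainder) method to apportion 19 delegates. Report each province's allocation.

Standard divisor: 33498 ÷ 19 ≈ 1763.053.
Standard quotas: P1 3.3782, P2 2.1911, P3 0.6211, P4 4.4355, P5 1.4424, P6 2.9806, P7 3.9511.
Lower quotas: P1 3, P2 2, P3 0, P4 4, P5 1, P6 2, P7 3 (sum 15, leaving 4 seats).
Remainders in descending order: P6 0.9806, P7 0.9511, P3 0.6211, P5 0.4424, P4 0.4355, P1 0.3782, P2 0.1911.
Largest remainders: P6, P7, P3, P5 receive the extra seats.

P1=3; P2=2; P3=1; P4=4; P5=2; P6=3; P7=4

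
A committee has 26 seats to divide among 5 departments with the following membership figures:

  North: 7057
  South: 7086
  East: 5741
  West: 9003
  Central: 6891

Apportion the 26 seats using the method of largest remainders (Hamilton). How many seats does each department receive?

Standard divisor: 35778 ÷ 26 ≈ 1376.077.
Standard quotas: North 5.1283, South 5.1494, East 4.1720, West 6.5425, Central 5.0077.
Lower quotas: North 5, South 5, East 4, West 6, Central 5 (sum 25, leaving 1 seat).
Remainders in descending order: West 0.5425, East 0.1720, South 0.1494, North 0.1283, Central 0.0077.
The surplus seat goes to West.

North=5, South=5, East=4, West=7, Central=5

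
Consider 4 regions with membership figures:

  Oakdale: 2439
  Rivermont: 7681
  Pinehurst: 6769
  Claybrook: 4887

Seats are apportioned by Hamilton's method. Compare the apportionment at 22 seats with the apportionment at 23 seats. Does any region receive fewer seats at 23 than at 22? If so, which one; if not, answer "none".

At 22 seats: Oakdale 2, Rivermont 8, Pinehurst 7, Claybrook 5.
At 23 seats: Oakdale 3, Rivermont 8, Pinehurst 7, Claybrook 5.
No region's allocation decreased.

none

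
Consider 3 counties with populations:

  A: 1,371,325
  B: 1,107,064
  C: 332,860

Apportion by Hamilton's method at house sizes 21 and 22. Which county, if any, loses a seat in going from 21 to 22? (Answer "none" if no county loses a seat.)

C

At 21 seats: A 10, B 8, C 3.
At 22 seats: A 11, B 9, C 2.
C drops from 3 to 2.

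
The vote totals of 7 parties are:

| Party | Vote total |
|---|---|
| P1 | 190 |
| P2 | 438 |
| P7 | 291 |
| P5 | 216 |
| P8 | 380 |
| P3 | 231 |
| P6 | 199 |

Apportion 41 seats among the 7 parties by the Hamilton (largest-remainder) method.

Total 1945; standard divisor 1945/41 ≈ 47.439.
Standard quotas: P1 4.005, P2 9.233, P7 6.134, P5 4.553, P8 8.010, P3 4.869, P6 4.195.
Lower quotas: P1 4, P2 9, P7 6, P5 4, P8 8, P3 4, P6 4 (sum 39, leaving 2 seats).
Remainders in descending order: P3 0.869, P5 0.553, P2 0.233, P6 0.195, P7 0.134, P8 0.010, P1 0.005.
Largest remainders: P3, P5 receive the extra seats.

P1 4, P2 9, P7 6, P5 5, P8 8, P3 5, P6 4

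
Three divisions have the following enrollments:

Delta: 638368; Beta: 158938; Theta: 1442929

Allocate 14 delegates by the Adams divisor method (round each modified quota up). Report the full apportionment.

Standard divisor 2240235/14 ≈ 160016.786; standard quotas: Delta 3.989, Beta 0.993, Theta 9.017.
Rounding up gives 4, 1, 10 = 15 seats, so the divisor must be adjusted.
With modified divisor 170300: modified quotas Delta 3.748, Beta 0.933, Theta 8.473.
Rounding up: Delta 4, Beta 1, Theta 9 (total 14).

Delta=4, Beta=1, Theta=9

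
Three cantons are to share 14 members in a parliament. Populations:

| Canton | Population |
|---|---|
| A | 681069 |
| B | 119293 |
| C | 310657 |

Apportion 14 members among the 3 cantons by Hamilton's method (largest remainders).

Standard divisor: 1111019 ÷ 14 ≈ 79358.5.
Standard quotas: A 8.5822, B 1.5032, C 3.9146.
Lower quotas: A 8, B 1, C 3 (sum 12, leaving 2 seats).
Remainders in descending order: C 0.9146, A 0.5822, B 0.5032.
The surplus seats go to C, A.

A=9; B=1; C=4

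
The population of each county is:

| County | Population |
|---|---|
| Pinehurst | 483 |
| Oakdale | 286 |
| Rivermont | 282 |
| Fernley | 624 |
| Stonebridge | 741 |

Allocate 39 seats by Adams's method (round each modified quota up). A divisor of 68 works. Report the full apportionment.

With modified divisor 68: modified quotas Pinehurst 7.103, Oakdale 4.206, Rivermont 4.147, Fernley 9.176, Stonebridge 10.897.
Rounding up: Pinehurst 8, Oakdale 5, Rivermont 5, Fernley 10, Stonebridge 11 (total 39).

Pinehurst=8, Oakdale=5, Rivermont=5, Fernley=10, Stonebridge=11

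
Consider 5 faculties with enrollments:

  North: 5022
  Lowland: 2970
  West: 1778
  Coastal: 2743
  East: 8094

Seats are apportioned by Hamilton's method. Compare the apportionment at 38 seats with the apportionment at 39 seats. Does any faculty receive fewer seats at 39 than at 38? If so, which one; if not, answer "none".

At 38 seats: North 9, Lowland 6, West 3, Coastal 5, East 15.
At 39 seats: North 10, Lowland 6, West 3, Coastal 5, East 15.
No faculty's allocation decreased.

none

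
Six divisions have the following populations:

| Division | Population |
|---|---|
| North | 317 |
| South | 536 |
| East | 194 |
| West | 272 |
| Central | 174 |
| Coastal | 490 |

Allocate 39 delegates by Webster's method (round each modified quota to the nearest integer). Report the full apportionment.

Standard divisor 1983/39 ≈ 50.846; standard quotas: North 6.234, South 10.542, East 3.815, West 5.349, Central 3.422, Coastal 9.637.
Rounding to the nearest integer gives North 6, South 11, East 4, West 5, Central 3, Coastal 10 — total 39, matching the house size, so no adjustment is needed.

North 6, South 11, East 4, West 5, Central 3, Coastal 10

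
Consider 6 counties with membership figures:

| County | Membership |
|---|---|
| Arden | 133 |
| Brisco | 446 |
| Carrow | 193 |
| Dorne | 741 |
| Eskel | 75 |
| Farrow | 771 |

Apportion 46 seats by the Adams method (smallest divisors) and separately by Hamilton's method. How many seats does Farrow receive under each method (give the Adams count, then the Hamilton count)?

Adams: Arden 3, Brisco 9, Carrow 4, Dorne 14, Eskel 2, Farrow 14.
Hamilton: Arden 3, Brisco 9, Carrow 4, Dorne 14, Eskel 1, Farrow 15.
Farrow gets 14 under Adams and 15 under Hamilton.

14 and 15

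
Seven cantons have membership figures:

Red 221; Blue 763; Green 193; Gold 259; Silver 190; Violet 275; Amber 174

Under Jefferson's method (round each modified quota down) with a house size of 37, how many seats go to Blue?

Standard divisor 2075/37 ≈ 56.081; standard quotas: Red 3.941, Blue 13.605, Green 3.441, Gold 4.618, Silver 3.388, Violet 4.904, Amber 3.103.
Rounding down gives 3, 13, 3, 4, 3, 4, 3 = 33 seats, so the divisor must be adjusted.
With modified divisor 51: modified quotas Red 4.333, Blue 14.961, Green 3.784, Gold 5.078, Silver 3.725, Violet 5.392, Amber 3.412.
Rounding down: Red 4, Blue 14, Green 3, Gold 5, Silver 3, Violet 5, Amber 3 (total 37).
Blue receives 14.

14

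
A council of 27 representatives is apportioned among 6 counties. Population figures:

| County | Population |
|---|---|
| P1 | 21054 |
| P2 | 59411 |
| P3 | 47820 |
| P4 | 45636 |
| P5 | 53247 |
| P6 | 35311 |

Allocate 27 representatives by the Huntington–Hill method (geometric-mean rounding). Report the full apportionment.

P1 2; P2 6; P3 5; P4 5; P5 5; P6 4

With divisor 9957: modified quotas P1 2.114, P2 5.967, P3 4.803, P4 4.583, P5 5.348, P6 3.546.
Geometric-mean thresholds: P1 √(2·3)=2.449, P2 √(5·6)=5.477, P3 √(4·5)=4.472, P4 √(4·5)=4.472, P5 √(5·6)=5.477, P6 √(3·4)=3.464.
Each quota rounded against its threshold gives P1 2, P2 6, P3 5, P4 5, P5 5, P6 4 (total 27).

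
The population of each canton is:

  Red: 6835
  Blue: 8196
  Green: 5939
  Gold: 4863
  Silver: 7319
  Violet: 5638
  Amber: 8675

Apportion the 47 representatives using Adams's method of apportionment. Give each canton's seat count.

Standard divisor 47465/47 ≈ 1009.894; standard quotas: Red 6.768, Blue 8.116, Green 5.881, Gold 4.815, Silver 7.247, Violet 5.583, Amber 8.590.
Rounding up gives 7, 9, 6, 5, 8, 6, 9 = 50 seats, so the divisor must be adjusted.
With modified divisor 1100: modified quotas Red 6.214, Blue 7.451, Green 5.399, Gold 4.421, Silver 6.654, Violet 5.125, Amber 7.886.
Rounding up: Red 7, Blue 8, Green 6, Gold 5, Silver 7, Violet 6, Amber 8 (total 47).

Red 7, Blue 8, Green 6, Gold 5, Silver 7, Violet 6, Amber 8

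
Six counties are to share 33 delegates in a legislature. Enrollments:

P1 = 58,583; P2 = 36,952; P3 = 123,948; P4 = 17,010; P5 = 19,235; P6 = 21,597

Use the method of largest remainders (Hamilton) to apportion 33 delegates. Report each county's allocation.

P1 7, P2 4, P3 15, P4 2, P5 2, P6 3

The standard divisor is 277325/33 ≈ 8403.788.
Standard quotas: P1 6.9710, P2 4.3971, P3 14.7491, P4 2.0241, P5 2.2888, P6 2.5699.
Lower quotas: P1 6, P2 4, P3 14, P4 2, P5 2, P6 2 (sum 30, leaving 3 seats).
Remainders in descending order: P1 0.9710, P3 0.7491, P6 0.5699, P2 0.3971, P5 0.2888, P4 0.0241.
The surplus seats go to P1, P3, P6.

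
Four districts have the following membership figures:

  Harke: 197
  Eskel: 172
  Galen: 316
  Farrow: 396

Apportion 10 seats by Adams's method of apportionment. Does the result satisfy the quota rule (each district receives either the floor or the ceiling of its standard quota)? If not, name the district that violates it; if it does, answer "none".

none

Standard quotas: Harke 1.822, Eskel 1.591, Galen 2.923, Farrow 3.663.
Adams allocation: Harke 2, Eskel 2, Galen 3, Farrow 3.
Every allocation lies between the lower and upper quota.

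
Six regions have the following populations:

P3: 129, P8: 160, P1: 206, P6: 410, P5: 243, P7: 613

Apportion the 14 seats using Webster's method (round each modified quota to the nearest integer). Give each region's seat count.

Standard divisor 1761/14 ≈ 125.786; standard quotas: P3 1.026, P8 1.272, P1 1.638, P6 3.260, P5 1.932, P7 4.873.
Rounding to the nearest integer gives P3 1, P8 1, P1 2, P6 3, P5 2, P7 5 — total 14, matching the house size, so no adjustment is needed.

P3 1, P8 1, P1 2, P6 3, P5 2, P7 5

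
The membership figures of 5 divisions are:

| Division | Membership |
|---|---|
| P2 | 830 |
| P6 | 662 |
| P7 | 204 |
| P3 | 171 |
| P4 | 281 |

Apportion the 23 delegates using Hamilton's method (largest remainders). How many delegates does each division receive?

Standard divisor: 2148 ÷ 23 ≈ 93.391.
Standard quotas: P2 8.887, P6 7.088, P7 2.184, P3 1.831, P4 3.009.
Lower quotas: P2 8, P6 7, P7 2, P3 1, P4 3 (sum 21, leaving 2 seats).
Remainders in descending order: P2 0.887, P3 0.831, P7 0.184, P6 0.088, P4 0.009.
Largest remainders: P2, P3 receive the extra seats.

P2 9, P6 7, P7 2, P3 2, P4 3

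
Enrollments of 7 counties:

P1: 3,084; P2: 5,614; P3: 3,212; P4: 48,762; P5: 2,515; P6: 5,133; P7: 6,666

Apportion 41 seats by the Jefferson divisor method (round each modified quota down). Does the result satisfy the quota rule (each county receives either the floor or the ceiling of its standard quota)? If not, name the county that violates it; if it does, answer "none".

Standard quotas: P1 1.686, P2 3.070, P3 1.756, P4 26.662, P5 1.375, P6 2.807, P7 3.645.
Jefferson allocation: P1 1, P2 3, P3 1, P4 29, P5 1, P6 3, P7 3.
P4 has quota 26.662 (lower 26, upper 27) but receives 29 — outside the quota interval.

P4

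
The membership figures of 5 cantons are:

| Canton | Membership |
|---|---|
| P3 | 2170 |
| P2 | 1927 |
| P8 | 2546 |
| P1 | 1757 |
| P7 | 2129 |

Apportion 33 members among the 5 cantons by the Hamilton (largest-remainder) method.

P3=7; P2=6; P8=8; P1=5; P7=7

Standard divisor: 10529 ÷ 33 ≈ 319.061.
Standard quotas: P3 6.801, P2 6.040, P8 7.980, P1 5.507, P7 6.673.
Lower quotas: P3 6, P2 6, P8 7, P1 5, P7 6 (sum 30, leaving 3 seats).
Remainders in descending order: P8 0.980, P3 0.801, P7 0.673, P1 0.507, P2 0.040.
Largest remainders: P8, P3, P7 receive the extra seats.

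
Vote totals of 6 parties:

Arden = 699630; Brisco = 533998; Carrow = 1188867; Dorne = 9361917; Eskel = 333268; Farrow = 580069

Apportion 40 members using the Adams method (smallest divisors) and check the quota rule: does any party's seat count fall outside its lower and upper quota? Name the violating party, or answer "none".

Dorne

Standard quotas: Arden 2.204, Brisco 1.682, Carrow 3.745, Dorne 29.492, Eskel 1.050, Farrow 1.827.
Adams allocation: Arden 3, Brisco 2, Carrow 4, Dorne 28, Eskel 1, Farrow 2.
Dorne has quota 29.492 (lower 29, upper 30) but receives 28 — outside the quota interval.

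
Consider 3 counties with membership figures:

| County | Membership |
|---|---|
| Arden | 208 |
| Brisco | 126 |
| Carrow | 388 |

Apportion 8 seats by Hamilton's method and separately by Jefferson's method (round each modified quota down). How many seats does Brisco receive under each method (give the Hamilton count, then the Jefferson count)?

Hamilton: Arden 2, Brisco 2, Carrow 4.
Jefferson: Arden 2, Brisco 1, Carrow 5.
Brisco gets 2 under Hamilton and 1 under Jefferson.

2 and 1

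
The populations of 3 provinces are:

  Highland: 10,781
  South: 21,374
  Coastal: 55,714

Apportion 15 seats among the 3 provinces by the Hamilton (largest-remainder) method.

The standard divisor is 87869/15 ≈ 5857.933.
Standard quotas: Highland 1.8404, South 3.6487, Coastal 9.5109.
Lower quotas: Highland 1, South 3, Coastal 9 (sum 13, leaving 2 seats).
Remainders in descending order: Highland 0.8404, South 0.6487, Coastal 0.5109.
The surplus seats go to Highland, South.

Highland=2, South=4, Coastal=9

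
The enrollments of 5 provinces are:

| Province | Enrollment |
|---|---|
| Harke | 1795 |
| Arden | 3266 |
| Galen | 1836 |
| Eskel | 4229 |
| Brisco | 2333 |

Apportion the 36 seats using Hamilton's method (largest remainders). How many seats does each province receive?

Total 13459; standard divisor 13459/36 ≈ 373.861.
Standard quotas: Harke 4.801, Arden 8.736, Galen 4.911, Eskel 11.312, Brisco 6.240.
Lower quotas: Harke 4, Arden 8, Galen 4, Eskel 11, Brisco 6 (sum 33, leaving 3 seats).
Remainders in descending order: Galen 0.911, Harke 0.801, Arden 0.736, Eskel 0.312, Brisco 0.240.
Largest remainders: Galen, Harke, Arden receive the extra seats.

Harke 5, Arden 9, Galen 5, Eskel 11, Brisco 6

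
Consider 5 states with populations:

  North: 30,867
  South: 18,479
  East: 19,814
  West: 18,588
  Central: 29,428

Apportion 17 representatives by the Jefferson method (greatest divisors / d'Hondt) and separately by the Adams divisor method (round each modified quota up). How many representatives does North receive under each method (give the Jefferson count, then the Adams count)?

5 and 4

Jefferson: North 5, South 2, East 3, West 3, Central 4.
Adams: North 4, South 3, East 3, West 3, Central 4.
North gets 5 under Jefferson and 4 under Adams.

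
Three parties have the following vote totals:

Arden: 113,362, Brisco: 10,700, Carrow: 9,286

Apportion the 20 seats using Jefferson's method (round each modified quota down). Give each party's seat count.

Arden: 18, Brisco: 1, Carrow: 1

Standard divisor 133348/20 ≈ 6667.4; standard quotas: Arden 17.002, Brisco 1.605, Carrow 1.393.
Rounding down gives 17, 1, 1 = 19 seats, so the divisor must be adjusted.
With modified divisor 6100: modified quotas Arden 18.584, Brisco 1.754, Carrow 1.522.
Rounding down: Arden 18, Brisco 1, Carrow 1 (total 20).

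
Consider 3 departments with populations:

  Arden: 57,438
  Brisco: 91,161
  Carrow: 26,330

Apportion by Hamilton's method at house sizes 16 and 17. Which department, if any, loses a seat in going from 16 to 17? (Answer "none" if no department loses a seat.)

At 16 seats: Arden 5, Brisco 8, Carrow 3.
At 17 seats: Arden 6, Brisco 9, Carrow 2.
Carrow drops from 3 to 2.

Carrow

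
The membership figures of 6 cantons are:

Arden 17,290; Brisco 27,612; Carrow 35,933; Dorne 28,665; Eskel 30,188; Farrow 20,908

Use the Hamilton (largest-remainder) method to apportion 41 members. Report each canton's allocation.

Arden 5; Brisco 7; Carrow 9; Dorne 7; Eskel 8; Farrow 5

The standard divisor is 160596/41 ≈ 3916.976.
Standard quotas: Arden 4.4141, Brisco 7.0493, Carrow 9.1737, Dorne 7.3181, Eskel 7.7070, Farrow 5.3378.
Lower quotas: Arden 4, Brisco 7, Carrow 9, Dorne 7, Eskel 7, Farrow 5 (sum 39, leaving 2 seats).
Remainders in descending order: Eskel 0.7070, Arden 0.4141, Farrow 0.3378, Dorne 0.3181, Carrow 0.1737, Brisco 0.0493.
The surplus seats go to Eskel, Arden.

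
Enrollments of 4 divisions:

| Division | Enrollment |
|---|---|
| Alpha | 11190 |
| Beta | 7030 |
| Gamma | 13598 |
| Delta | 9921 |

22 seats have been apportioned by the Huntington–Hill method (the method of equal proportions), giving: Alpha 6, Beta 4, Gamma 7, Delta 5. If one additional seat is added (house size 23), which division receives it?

Priority for the next seat is population ÷ (√(s·(s+1))).
Priorities: Alpha 1726.654, Beta 1571.956, Gamma 1817.109, Delta 1811.318.
Highest priority: Gamma.

Gamma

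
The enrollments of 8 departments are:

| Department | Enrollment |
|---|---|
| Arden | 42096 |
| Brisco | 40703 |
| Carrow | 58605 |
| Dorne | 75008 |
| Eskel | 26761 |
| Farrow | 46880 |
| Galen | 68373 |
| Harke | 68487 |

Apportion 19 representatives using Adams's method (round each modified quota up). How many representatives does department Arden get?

2

Standard divisor 426913/19 ≈ 22469.105; standard quotas: Arden 1.874, Brisco 1.812, Carrow 2.608, Dorne 3.338, Eskel 1.191, Farrow 2.086, Galen 3.043, Harke 3.048.
Rounding up gives 2, 2, 3, 4, 2, 3, 4, 4 = 24 seats, so the divisor must be adjusted.
With modified divisor 28000: modified quotas Arden 1.503, Brisco 1.454, Carrow 2.093, Dorne 2.679, Eskel 0.956, Farrow 1.674, Galen 2.442, Harke 2.446.
Rounding up: Arden 2, Brisco 2, Carrow 3, Dorne 3, Eskel 1, Farrow 2, Galen 3, Harke 3 (total 19).
Arden receives 2.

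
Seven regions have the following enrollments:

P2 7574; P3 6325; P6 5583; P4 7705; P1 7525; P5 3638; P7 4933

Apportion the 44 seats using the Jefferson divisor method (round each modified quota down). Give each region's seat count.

Standard divisor 43283/44 ≈ 983.705; standard quotas: P2 7.699, P3 6.430, P6 5.675, P4 7.833, P1 7.650, P5 3.698, P7 5.015.
Rounding down gives 7, 6, 5, 7, 7, 3, 5 = 40 seats, so the divisor must be adjusted.
With modified divisor 920: modified quotas P2 8.233, P3 6.875, P6 6.068, P4 8.375, P1 8.179, P5 3.954, P7 5.362.
Rounding down: P2 8, P3 6, P6 6, P4 8, P1 8, P5 3, P7 5 (total 44).

P2: 8; P3: 6; P6: 6; P4: 8; P1: 8; P5: 3; P7: 5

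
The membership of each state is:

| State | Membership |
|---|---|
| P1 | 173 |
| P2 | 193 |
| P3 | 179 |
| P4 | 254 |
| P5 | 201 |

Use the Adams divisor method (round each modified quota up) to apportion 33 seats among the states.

Standard divisor 1000/33 ≈ 30.303; standard quotas: P1 5.709, P2 6.369, P3 5.907, P4 8.382, P5 6.633.
Rounding up gives 6, 7, 6, 9, 7 = 35 seats, so the divisor must be adjusted.
With modified divisor 33: modified quotas P1 5.242, P2 5.848, P3 5.424, P4 7.697, P5 6.091.
Rounding up: P1 6, P2 6, P3 6, P4 8, P5 7 (total 33).

P1 6, P2 6, P3 6, P4 8, P5 7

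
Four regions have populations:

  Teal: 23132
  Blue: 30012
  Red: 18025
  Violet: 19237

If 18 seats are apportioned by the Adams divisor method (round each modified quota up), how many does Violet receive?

Standard divisor 90406/18 ≈ 5022.556; standard quotas: Teal 4.606, Blue 5.975, Red 3.589, Violet 3.830.
Rounding up gives 5, 6, 4, 4 = 19 seats, so the divisor must be adjusted.
With modified divisor 5900: modified quotas Teal 3.921, Blue 5.087, Red 3.055, Violet 3.261.
Rounding up: Teal 4, Blue 6, Red 4, Violet 4 (total 18).
Violet receives 4.

4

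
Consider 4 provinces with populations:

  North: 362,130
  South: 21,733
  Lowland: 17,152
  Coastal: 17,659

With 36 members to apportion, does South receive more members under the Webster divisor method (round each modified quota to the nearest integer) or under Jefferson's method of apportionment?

Webster

Webster: North 31, South 2, Lowland 1, Coastal 2.
Jefferson: North 33, South 1, Lowland 1, Coastal 1.
South gets 2 under Webster and 1 under Jefferson.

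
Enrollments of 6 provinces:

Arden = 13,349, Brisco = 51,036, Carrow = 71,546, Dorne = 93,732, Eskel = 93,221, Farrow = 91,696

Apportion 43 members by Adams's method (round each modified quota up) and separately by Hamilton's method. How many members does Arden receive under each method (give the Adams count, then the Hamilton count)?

2 and 1

Adams: Arden 2, Brisco 5, Carrow 7, Dorne 10, Eskel 10, Farrow 9.
Hamilton: Arden 1, Brisco 5, Carrow 7, Dorne 10, Eskel 10, Farrow 10.
Arden gets 2 under Adams and 1 under Hamilton.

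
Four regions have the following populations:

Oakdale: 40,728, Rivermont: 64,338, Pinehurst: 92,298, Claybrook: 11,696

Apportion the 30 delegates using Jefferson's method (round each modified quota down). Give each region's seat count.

Standard divisor 209060/30 ≈ 6968.667; standard quotas: Oakdale 5.844, Rivermont 9.232, Pinehurst 13.245, Claybrook 1.678.
Rounding down gives 5, 9, 13, 1 = 28 seats, so the divisor must be adjusted.
With modified divisor 6500: modified quotas Oakdale 6.266, Rivermont 9.898, Pinehurst 14.200, Claybrook 1.799.
Rounding down: Oakdale 6, Rivermont 9, Pinehurst 14, Claybrook 1 (total 30).

Oakdale 6, Rivermont 9, Pinehurst 14, Claybrook 1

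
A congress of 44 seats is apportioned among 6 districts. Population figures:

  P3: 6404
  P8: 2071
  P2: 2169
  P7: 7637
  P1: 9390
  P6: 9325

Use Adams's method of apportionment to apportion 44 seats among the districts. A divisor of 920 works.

With modified divisor 920: modified quotas P3 6.961, P8 2.251, P2 2.358, P7 8.301, P1 10.207, P6 10.136.
Rounding up: P3 7, P8 3, P2 3, P7 9, P1 11, P6 11 (total 44).

P3 7, P8 3, P2 3, P7 9, P1 11, P6 11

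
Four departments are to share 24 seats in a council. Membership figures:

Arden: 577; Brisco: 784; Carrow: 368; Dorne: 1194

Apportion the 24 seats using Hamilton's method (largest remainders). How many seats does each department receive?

The standard divisor is 2923/24 ≈ 121.792.
Standard quotas: Arden 4.738, Brisco 6.437, Carrow 3.022, Dorne 9.804.
Lower quotas: Arden 4, Brisco 6, Carrow 3, Dorne 9 (sum 22, leaving 2 seats).
Remainders in descending order: Dorne 0.804, Arden 0.738, Brisco 0.437, Carrow 0.022.
Largest remainders: Dorne, Arden receive the extra seats.

Arden 5, Brisco 6, Carrow 3, Dorne 10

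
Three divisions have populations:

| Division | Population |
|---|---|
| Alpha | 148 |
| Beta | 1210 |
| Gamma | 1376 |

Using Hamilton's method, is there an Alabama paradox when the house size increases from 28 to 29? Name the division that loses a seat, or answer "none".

At 28 seats: Alpha 2, Beta 12, Gamma 14.
At 29 seats: Alpha 1, Beta 13, Gamma 15.
Alpha drops from 2 to 1.

Alpha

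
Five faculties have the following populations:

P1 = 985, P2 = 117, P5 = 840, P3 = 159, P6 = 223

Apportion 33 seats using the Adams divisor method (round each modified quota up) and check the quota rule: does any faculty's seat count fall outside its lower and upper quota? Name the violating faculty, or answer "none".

Standard quotas: P1 13.987, P2 1.661, P5 11.928, P3 2.258, P6 3.167.
Adams allocation: P1 13, P2 2, P5 12, P3 3, P6 3.
Every allocation lies between the lower and upper quota.

none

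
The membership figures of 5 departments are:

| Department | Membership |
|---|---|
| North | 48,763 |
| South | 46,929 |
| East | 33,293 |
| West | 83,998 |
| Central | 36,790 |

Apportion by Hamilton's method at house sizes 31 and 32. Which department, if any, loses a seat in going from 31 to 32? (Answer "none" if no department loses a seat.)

none

At 31 seats: North 6, South 6, East 4, West 10, Central 5.
At 32 seats: North 6, South 6, East 4, West 11, Central 5.
No department's allocation decreased.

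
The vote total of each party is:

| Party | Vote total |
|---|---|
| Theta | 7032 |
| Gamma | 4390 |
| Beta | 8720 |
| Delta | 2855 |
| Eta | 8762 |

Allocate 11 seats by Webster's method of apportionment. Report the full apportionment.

Standard divisor 31759/11 ≈ 2887.182; standard quotas: Theta 2.436, Gamma 1.521, Beta 3.020, Delta 0.989, Eta 3.035.
Rounding to the nearest integer gives Theta 2, Gamma 2, Beta 3, Delta 1, Eta 3 — total 11, matching the house size, so no adjustment is needed.

Theta 2, Gamma 2, Beta 3, Delta 1, Eta 3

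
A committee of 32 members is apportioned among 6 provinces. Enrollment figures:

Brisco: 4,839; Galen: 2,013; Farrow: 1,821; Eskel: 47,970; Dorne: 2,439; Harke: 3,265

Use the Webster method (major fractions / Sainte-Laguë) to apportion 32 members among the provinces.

Brisco 2, Galen 1, Farrow 1, Eskel 25, Dorne 1, Harke 2

Standard divisor 62347/32 ≈ 1948.344; standard quotas: Brisco 2.484, Galen 1.033, Farrow 0.935, Eskel 24.621, Dorne 1.252, Harke 1.676.
Rounding to the nearest integer gives Brisco 2, Galen 1, Farrow 1, Eskel 25, Dorne 1, Harke 2 — total 32, matching the house size, so no adjustment is needed.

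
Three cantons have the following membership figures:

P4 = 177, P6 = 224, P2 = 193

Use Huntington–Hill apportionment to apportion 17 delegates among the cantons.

P4: 5; P6: 6; P2: 6

With divisor 35: modified quotas P4 5.057, P6 6.400, P2 5.514.
Geometric-mean thresholds: P4 √(5·6)=5.477, P6 √(6·7)=6.481, P2 √(5·6)=5.477.
Each quota rounded against its threshold gives P4 5, P6 6, P2 6 (total 17).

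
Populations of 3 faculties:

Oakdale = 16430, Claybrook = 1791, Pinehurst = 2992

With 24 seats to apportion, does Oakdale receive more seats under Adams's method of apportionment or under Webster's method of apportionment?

Webster

Adams: Oakdale 18, Claybrook 2, Pinehurst 4.
Webster: Oakdale 19, Claybrook 2, Pinehurst 3.
Oakdale gets 18 under Adams and 19 under Webster.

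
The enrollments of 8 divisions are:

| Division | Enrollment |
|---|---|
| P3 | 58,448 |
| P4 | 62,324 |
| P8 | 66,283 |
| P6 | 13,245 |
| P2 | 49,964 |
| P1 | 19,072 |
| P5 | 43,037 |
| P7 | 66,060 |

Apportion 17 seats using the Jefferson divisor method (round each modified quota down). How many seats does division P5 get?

2

Standard divisor 378433/17 ≈ 22260.765; standard quotas: P3 2.626, P4 2.800, P8 2.978, P6 0.595, P2 2.244, P1 0.857, P5 1.933, P7 2.968.
Rounding down gives 2, 2, 2, 0, 2, 0, 1, 2 = 11 seats, so the divisor must be adjusted.
With modified divisor 17900: modified quotas P3 3.265, P4 3.482, P8 3.703, P6 0.740, P2 2.791, P1 1.065, P5 2.404, P7 3.691.
Rounding down: P3 3, P4 3, P8 3, P6 0, P2 2, P1 1, P5 2, P7 3 (total 17).
P5 receives 2.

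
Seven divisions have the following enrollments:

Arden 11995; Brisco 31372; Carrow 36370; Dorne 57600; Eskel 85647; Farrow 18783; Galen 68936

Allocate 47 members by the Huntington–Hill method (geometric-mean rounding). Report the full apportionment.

With divisor 6714: modified quotas Arden 1.787, Brisco 4.673, Carrow 5.417, Dorne 8.579, Eskel 12.756, Farrow 2.798, Galen 10.268.
Geometric-mean thresholds: Arden √(1·2)=1.414, Brisco √(4·5)=4.472, Carrow √(5·6)=5.477, Dorne √(8·9)=8.485, Eskel √(12·13)=12.490, Farrow √(2·3)=2.449, Galen √(10·11)=10.488.
Each quota rounded against its threshold gives Arden 2, Brisco 5, Carrow 5, Dorne 9, Eskel 13, Farrow 3, Galen 10 (total 47).

Arden 2, Brisco 5, Carrow 5, Dorne 9, Eskel 13, Farrow 3, Galen 10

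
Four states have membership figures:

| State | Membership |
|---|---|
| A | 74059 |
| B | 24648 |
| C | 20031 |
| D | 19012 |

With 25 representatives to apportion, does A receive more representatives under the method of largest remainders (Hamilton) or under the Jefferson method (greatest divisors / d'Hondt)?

Jefferson

Hamilton: A 13, B 5, C 4, D 3.
Jefferson: A 14, B 4, C 4, D 3.
A gets 13 under Hamilton and 14 under Jefferson.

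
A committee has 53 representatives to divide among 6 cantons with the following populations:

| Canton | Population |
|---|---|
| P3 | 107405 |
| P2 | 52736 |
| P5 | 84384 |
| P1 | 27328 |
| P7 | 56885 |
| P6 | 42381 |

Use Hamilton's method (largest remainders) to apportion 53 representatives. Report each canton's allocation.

Standard divisor: 371119 ÷ 53 ≈ 7002.245.
Standard quotas: P3 15.3387, P2 7.5313, P5 12.0510, P1 3.9027, P7 8.1238, P6 6.0525.
Lower quotas: P3 15, P2 7, P5 12, P1 3, P7 8, P6 6 (sum 51, leaving 2 seats).
Remainders in descending order: P1 0.9027, P2 0.5313, P3 0.3387, P7 0.1238, P6 0.0525, P5 0.0510.
Largest remainders: P1, P2 receive the extra seats.

P3 15; P2 8; P5 12; P1 4; P7 8; P6 6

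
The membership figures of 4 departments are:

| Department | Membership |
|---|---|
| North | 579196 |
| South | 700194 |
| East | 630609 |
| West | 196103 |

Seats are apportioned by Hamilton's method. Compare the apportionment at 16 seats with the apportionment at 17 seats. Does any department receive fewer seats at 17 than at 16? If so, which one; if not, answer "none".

West

At 16 seats: North 4, South 5, East 5, West 2.
At 17 seats: North 5, South 6, East 5, West 1.
West drops from 2 to 1.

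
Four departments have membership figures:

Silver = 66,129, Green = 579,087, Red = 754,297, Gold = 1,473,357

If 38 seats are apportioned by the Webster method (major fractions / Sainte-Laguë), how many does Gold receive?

19

Standard divisor 2872870/38 ≈ 75601.842; standard quotas: Silver 0.875, Green 7.660, Red 9.977, Gold 19.488.
Rounding to the nearest integer gives Silver 1, Green 8, Red 10, Gold 19 — total 38, matching the house size, so no adjustment is needed.
Gold receives 19.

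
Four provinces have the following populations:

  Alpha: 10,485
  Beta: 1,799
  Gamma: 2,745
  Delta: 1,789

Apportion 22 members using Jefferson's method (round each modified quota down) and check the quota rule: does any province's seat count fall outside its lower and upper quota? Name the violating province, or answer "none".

Standard quotas: Alpha 13.716, Beta 2.353, Gamma 3.591, Delta 2.340.
Jefferson allocation: Alpha 15, Beta 2, Gamma 3, Delta 2.
Alpha has quota 13.716 (lower 13, upper 14) but receives 15 — outside the quota interval.

Alpha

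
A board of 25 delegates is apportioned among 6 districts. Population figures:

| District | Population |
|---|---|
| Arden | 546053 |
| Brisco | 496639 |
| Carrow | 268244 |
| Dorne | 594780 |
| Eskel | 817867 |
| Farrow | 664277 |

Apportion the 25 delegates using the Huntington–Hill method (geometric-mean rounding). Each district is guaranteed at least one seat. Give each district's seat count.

With divisor 138182: modified quotas Arden 3.952, Brisco 3.594, Carrow 1.941, Dorne 4.304, Eskel 5.919, Farrow 4.807.
Geometric-mean thresholds: Arden √(3·4)=3.464, Brisco √(3·4)=3.464, Carrow √(1·2)=1.414, Dorne √(4·5)=4.472, Eskel √(5·6)=5.477, Farrow √(4·5)=4.472.
Each quota rounded against its threshold gives Arden 4, Brisco 4, Carrow 2, Dorne 4, Eskel 6, Farrow 5 (total 25).

Arden: 4, Brisco: 4, Carrow: 2, Dorne: 4, Eskel: 6, Farrow: 5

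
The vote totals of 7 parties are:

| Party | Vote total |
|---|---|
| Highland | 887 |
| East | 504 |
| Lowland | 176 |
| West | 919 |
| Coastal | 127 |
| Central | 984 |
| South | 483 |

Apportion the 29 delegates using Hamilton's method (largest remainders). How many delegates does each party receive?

Highland: 6; East: 4; Lowland: 1; West: 7; Coastal: 1; Central: 7; South: 3

Standard divisor: 4080 ÷ 29 ≈ 140.69.
Standard quotas: Highland 6.305, East 3.582, Lowland 1.251, West 6.532, Coastal 0.903, Central 6.994, South 3.433.
Lower quotas: Highland 6, East 3, Lowland 1, West 6, Coastal 0, Central 6, South 3 (sum 25, leaving 4 seats).
Remainders in descending order: Central 0.994, Coastal 0.903, East 0.582, West 0.532, South 0.433, Highland 0.305, Lowland 0.251.
The surplus seats go to Central, Coastal, East, West.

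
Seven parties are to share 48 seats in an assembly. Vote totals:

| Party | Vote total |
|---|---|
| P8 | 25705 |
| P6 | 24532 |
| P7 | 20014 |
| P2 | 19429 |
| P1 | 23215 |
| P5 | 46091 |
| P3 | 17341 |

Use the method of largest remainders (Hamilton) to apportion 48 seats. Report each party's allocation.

Standard divisor: 176327 ÷ 48 ≈ 3673.479.
Standard quotas: P8 6.9975, P6 6.6781, P7 5.4482, P2 5.2890, P1 6.3196, P5 12.5470, P3 4.7206.
Lower quotas: P8 6, P6 6, P7 5, P2 5, P1 6, P5 12, P3 4 (sum 44, leaving 4 seats).
Remainders in descending order: P8 0.9975, P3 0.7206, P6 0.6781, P5 0.5470, P7 0.4482, P1 0.3196, P2 0.2890.
Largest remainders: P8, P3, P6, P5 receive the extra seats.

P8=7, P6=7, P7=5, P2=5, P1=6, P5=13, P3=5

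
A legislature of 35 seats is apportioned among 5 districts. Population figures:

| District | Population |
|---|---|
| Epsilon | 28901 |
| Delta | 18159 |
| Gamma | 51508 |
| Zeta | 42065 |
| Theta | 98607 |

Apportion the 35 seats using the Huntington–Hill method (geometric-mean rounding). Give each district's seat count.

Epsilon 4, Delta 3, Gamma 8, Zeta 6, Theta 14

With divisor 6844: modified quotas Epsilon 4.223, Delta 2.653, Gamma 7.526, Zeta 6.146, Theta 14.408.
Geometric-mean thresholds: Epsilon √(4·5)=4.472, Delta √(2·3)=2.449, Gamma √(7·8)=7.483, Zeta √(6·7)=6.481, Theta √(14·15)=14.491.
Each quota rounded against its threshold gives Epsilon 4, Delta 3, Gamma 8, Zeta 6, Theta 14 (total 35).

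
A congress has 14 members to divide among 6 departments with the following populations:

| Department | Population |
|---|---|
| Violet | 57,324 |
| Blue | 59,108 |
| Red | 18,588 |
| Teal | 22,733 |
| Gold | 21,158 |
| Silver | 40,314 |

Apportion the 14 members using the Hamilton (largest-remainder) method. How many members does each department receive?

The standard divisor is 219225/14 ≈ 15658.929.
Standard quotas: Violet 3.6608, Blue 3.7747, Red 1.1871, Teal 1.4518, Gold 1.3512, Silver 2.5745.
Lower quotas: Violet 3, Blue 3, Red 1, Teal 1, Gold 1, Silver 2 (sum 11, leaving 3 seats).
Remainders in descending order: Blue 0.7747, Violet 0.6608, Silver 0.5745, Teal 0.4518, Gold 0.3512, Red 0.1871.
The surplus seats go to Blue, Violet, Silver.

Violet=4, Blue=4, Red=1, Teal=1, Gold=1, Silver=3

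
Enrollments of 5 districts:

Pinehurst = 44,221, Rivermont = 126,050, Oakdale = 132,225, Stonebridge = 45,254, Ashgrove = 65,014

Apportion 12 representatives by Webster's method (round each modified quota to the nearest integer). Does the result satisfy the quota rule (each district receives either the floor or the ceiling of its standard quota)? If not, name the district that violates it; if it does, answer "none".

none

Standard quotas: Pinehurst 1.286, Rivermont 3.665, Oakdale 3.844, Stonebridge 1.316, Ashgrove 1.890.
Webster allocation: Pinehurst 1, Rivermont 4, Oakdale 4, Stonebridge 1, Ashgrove 2.
Every allocation lies between the lower and upper quota.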